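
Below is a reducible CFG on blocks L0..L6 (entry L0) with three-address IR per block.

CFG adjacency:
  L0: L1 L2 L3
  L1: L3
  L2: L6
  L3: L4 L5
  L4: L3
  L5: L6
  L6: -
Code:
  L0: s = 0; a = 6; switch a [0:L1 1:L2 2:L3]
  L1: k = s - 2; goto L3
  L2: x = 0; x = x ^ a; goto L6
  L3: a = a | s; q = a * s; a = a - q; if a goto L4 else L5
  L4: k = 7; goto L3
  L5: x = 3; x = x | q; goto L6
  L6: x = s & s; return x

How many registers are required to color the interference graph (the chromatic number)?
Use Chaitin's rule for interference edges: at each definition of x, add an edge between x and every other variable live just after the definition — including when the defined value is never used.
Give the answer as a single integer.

Answer: 4

Analysis:
def/use:
  L0: {a,s} / ∅
  L1: {k} / {s}
  L2: {x} / {a}
  L3: {a,q} / {a,s}
  L4: {k} / ∅
  L5: {x} / {q}
  L6: {x} / {s}

Live sets:
  live L0: ∅→{a,s}
  live L1: {a,s}→{a,s}
  live L2: {a,s}→{s}
  live L3: {a,s}→{a,q,s}
  live L4: {a,s}→{a,s}
  live L5: {q,s}→{s}
  live L6: {s}→∅

Conflict graph:
  a↔{k,q,s,x}
  k↔{a,s}
  q↔{a,s,x}
  s↔{a,k,q,x}
  x↔{a,q,s}

Colouring:
  clique {a,q,s,x} ⇒ need ≥ 4
  assign a→R0 k→R2 q→R2 s→R1 x→R3 — no edge inside a register ⇒ χ ≤ 4
  χ = 4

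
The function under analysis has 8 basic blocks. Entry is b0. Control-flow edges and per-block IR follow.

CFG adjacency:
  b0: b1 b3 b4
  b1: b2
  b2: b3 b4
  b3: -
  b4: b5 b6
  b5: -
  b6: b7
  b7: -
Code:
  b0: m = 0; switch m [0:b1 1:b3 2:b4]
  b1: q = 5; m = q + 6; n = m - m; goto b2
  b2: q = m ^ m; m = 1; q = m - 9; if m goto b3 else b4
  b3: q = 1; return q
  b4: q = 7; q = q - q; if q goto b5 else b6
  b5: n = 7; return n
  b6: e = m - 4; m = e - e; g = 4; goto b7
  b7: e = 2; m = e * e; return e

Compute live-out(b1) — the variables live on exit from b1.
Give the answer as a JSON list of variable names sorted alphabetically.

Answer: ["m"]

Working:
Block summaries:
  b0: {m} / ∅
  b1: {m,n,q} / ∅
  b2: {m,q} / {m}
  b3: {q} / ∅
  b4: {q} / ∅
  b5: {n} / ∅
  b6: {e,g,m} / {m}
  b7: {e,m} / ∅

Liveness:
  live b0: ∅→{m}
  live b1: ∅→{m}
  live b2: {m}→{m}
  live b3: ∅→∅
  live b4: {m}→{m}
  live b5: ∅→∅
  live b6: {m}→∅
  live b7: ∅→∅

live-out(b1) = ["m"]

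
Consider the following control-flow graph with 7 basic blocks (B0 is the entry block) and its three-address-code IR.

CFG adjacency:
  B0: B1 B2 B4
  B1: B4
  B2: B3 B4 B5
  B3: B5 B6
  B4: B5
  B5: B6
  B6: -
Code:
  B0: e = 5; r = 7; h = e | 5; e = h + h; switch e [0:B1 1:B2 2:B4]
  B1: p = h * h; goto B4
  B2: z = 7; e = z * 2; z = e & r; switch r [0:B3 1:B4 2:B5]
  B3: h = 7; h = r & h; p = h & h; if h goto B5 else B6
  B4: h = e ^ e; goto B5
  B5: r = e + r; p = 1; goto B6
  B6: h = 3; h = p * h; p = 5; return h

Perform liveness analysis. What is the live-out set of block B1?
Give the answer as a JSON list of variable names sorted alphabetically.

Per-block:
  B0: def={e,h,r} ue=∅
  B1: def={p} ue={h}
  B2: def={e,z} ue={r}
  B3: def={h,p} ue={r}
  B4: def={h} ue={e}
  B5: def={p,r} ue={e,r}
  B6: def={h,p} ue={p}

Backward fixpoint:
  live B0: ∅→{e,h,r}
  live B1: {e,h,r}→{e,r}
  live B2: {r}→{e,r}
  live B3: {e,r}→{e,p,r}
  live B4: {e,r}→{e,r}
  live B5: {e,r}→{p}
  live B6: {p}→∅

live-out(B1) = ["e", "r"]

Answer: ["e", "r"]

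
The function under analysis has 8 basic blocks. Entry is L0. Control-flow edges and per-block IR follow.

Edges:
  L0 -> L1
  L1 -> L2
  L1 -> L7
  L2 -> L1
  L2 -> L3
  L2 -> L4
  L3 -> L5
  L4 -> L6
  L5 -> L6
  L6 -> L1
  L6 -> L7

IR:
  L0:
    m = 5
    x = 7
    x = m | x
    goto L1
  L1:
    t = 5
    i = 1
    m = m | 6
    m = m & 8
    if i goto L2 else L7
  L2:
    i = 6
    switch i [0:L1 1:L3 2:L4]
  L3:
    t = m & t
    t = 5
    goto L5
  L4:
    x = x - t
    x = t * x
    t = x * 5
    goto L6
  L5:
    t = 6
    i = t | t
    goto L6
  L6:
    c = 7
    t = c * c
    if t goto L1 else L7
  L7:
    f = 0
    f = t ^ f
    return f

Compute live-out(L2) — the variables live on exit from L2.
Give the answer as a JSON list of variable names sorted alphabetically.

Answer: ["m", "t", "x"]

Analysis:
Block summaries:
  L0: {m,x} / ∅
  L1: {i,m,t} / {m}
  L2: {i} / ∅
  L3: {t} / {m,t}
  L4: {t,x} / {t,x}
  L5: {i,t} / ∅
  L6: {c,t} / ∅
  L7: {f} / {t}

Live sets:
  live L0: ∅→{m,x}
  live L1: {m,x}→{m,t,x}
  live L2: {m,t,x}→{m,t,x}
  live L3: {m,t,x}→{m,x}
  live L4: {m,t,x}→{m,x}
  live L5: {m,x}→{m,x}
  live L6: {m,x}→{m,t,x}
  live L7: {t}→∅

live-out(L2) = ["m", "t", "x"]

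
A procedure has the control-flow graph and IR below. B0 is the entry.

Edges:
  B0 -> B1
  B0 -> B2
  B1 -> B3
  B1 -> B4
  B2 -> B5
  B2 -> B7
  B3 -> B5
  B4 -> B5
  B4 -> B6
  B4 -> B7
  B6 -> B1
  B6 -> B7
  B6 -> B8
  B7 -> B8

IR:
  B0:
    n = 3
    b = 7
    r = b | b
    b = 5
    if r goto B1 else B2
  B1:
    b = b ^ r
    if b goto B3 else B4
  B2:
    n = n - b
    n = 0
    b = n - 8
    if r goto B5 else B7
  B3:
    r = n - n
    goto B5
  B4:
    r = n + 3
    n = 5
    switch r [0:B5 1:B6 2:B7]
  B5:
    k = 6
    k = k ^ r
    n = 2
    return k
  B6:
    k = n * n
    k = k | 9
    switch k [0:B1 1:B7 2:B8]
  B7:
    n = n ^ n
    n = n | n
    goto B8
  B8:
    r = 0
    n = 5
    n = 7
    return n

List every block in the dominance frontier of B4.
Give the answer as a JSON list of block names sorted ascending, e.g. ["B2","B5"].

Answer: ["B1", "B5", "B7", "B8"]

Analysis:
idom tree: B1←B0 B2←B0 B3←B1 B4←B1 B5←B0 B6←B4 B7←B0 B8←B0
Dom∩ at merges:
  B1: preds {B0,B6}: {B0} ∩ {B0,B1,B4,B6} = {B0}; idom=B0
  B5: preds {B2,B3,B4}: {B0,B2} ∩ {B0,B1,B3} ∩ {B0,B1,B4} = {B0}; idom=B0
  B7: preds {B2,B4,B6}: {B0,B2} ∩ {B0,B1,B4} ∩ {B0,B1,B4,B6} = {B0}; idom=B0
  B8: preds {B6,B7}: {B0,B1,B4,B6} ∩ {B0,B7} = {B0}; idom=B0

Frontier:
  join B1 pred B0: · stop@B0
  join B1 pred B6: B6→B4→B1 stop@B0
  join B5 pred B2: B2 stop@B0
  join B5 pred B3: B3→B1 stop@B0
  join B5 pred B4: B4→B1 stop@B0
  join B7 pred B2: B2 stop@B0
  join B7 pred B4: B4→B1 stop@B0
  join B7 pred B6: B6→B4→B1 stop@B0
  join B8 pred B6: B6→B4→B1 stop@B0
  join B8 pred B7: B7 stop@B0
  B0: DF=∅
  B1: DF={B1,B5,B7,B8}
  B2: DF={B5,B7}
  B3: DF={B5}
  B4: DF={B1,B5,B7,B8}
  B5: DF=∅
  B6: DF={B1,B7,B8}
  B7: DF={B8}
  B8: DF=∅

DF(B4) = ["B1", "B5", "B7", "B8"]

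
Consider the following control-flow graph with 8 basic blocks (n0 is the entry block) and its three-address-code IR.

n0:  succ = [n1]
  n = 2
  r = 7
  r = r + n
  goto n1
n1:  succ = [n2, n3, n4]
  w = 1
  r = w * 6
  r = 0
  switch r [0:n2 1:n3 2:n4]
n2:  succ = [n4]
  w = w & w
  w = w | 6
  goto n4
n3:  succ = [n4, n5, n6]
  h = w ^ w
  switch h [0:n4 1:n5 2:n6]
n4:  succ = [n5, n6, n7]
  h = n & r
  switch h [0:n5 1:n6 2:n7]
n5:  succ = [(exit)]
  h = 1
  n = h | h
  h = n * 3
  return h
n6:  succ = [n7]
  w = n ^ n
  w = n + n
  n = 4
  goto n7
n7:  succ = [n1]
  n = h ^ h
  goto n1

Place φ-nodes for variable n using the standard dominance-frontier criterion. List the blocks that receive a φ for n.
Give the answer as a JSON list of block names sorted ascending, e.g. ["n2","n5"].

Answer: ["n1", "n7"]

Working:
idom tree: n1←n0 n2←n1 n3←n1 n4←n1 n5←n1 n6←n1 n7←n1
Dom∩ at merges:
  n1: preds {n0,n7}: {n0} ∩ {n0,n1,n7} = {n0}; idom=n0
  n4: preds {n1,n2,n3}: {n0,n1} ∩ {n0,n1,n2} ∩ {n0,n1,n3} = {n0,n1}; idom=n1
  n5: preds {n3,n4}: {n0,n1,n3} ∩ {n0,n1,n4} = {n0,n1}; idom=n1
  n6: preds {n3,n4}: {n0,n1,n3} ∩ {n0,n1,n4} = {n0,n1}; idom=n1
  n7: preds {n4,n6}: {n0,n1,n4} ∩ {n0,n1,n6} = {n0,n1}; idom=n1

DF derivation:
  n1←n0: walk · to n0
  n1←n7: walk n7→n1 to n0
  n4←n1: walk · to n1
  n4←n2: walk n2 to n1
  n4←n3: walk n3 to n1
  n5←n3: walk n3 to n1
  n5←n4: walk n4 to n1
  n6←n3: walk n3 to n1
  n6←n4: walk n4 to n1
  n7←n4: walk n4 to n1
  n7←n6: walk n6 to n1
  DF(n0)=∅
  DF(n1)={n1}
  DF(n2)={n4}
  DF(n3)={n4,n5,n6}
  DF(n4)={n5,n6,n7}
  DF(n5)=∅
  DF(n6)={n7}
  DF(n7)={n1}

φ for n: defs {n0,n5,n6,n7}
  DF⁺ = {n1,n7}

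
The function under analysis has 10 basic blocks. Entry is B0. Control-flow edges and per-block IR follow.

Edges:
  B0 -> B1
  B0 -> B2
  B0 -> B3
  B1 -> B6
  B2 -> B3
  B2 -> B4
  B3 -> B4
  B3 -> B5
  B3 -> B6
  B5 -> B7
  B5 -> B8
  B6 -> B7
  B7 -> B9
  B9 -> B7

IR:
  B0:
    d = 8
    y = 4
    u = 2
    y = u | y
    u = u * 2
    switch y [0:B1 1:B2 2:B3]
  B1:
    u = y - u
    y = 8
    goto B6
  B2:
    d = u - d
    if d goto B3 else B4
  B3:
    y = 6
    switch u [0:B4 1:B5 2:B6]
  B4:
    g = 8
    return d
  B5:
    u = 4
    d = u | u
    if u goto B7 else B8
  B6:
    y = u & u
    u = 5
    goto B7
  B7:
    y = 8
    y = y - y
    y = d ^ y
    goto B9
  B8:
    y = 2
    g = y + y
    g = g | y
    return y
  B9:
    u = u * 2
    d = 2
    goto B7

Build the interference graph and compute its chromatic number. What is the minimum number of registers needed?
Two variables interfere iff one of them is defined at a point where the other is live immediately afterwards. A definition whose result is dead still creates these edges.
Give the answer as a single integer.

Block summaries:
  B0 def {d,u,y} use ∅
  B1 def {u,y} use {u,y}
  B2 def {d} use {d,u}
  B3 def {y} use {u}
  B4 def {g} use {d}
  B5 def {d,u} use ∅
  B6 def {u,y} use {u}
  B7 def {y} use {d}
  B8 def {g,y} use ∅
  B9 def {d,u} use {u}

Liveness:
  B0: in=∅ out={d,u,y}
  B1: in={d,u,y} out={d,u}
  B2: in={d,u} out={d,u}
  B3: in={d,u} out={d,u}
  B4: in={d} out=∅
  B5: in=∅ out={d,u}
  B6: in={d,u} out={d,u}
  B7: in={d,u} out={u}
  B8: in=∅ out=∅
  B9: in={u} out={d,u}

Conflict graph:
  d — {g,u,y}
  g — {d,y}
  u — {d,y}
  y — {d,g,u}

Colouring:
  clique {d,g,y} ⇒ need ≥ 3
  assign d→R0 g→R2 u→R2 y→R1 — no edge inside a register ⇒ χ ≤ 3
  χ = 3

Answer: 3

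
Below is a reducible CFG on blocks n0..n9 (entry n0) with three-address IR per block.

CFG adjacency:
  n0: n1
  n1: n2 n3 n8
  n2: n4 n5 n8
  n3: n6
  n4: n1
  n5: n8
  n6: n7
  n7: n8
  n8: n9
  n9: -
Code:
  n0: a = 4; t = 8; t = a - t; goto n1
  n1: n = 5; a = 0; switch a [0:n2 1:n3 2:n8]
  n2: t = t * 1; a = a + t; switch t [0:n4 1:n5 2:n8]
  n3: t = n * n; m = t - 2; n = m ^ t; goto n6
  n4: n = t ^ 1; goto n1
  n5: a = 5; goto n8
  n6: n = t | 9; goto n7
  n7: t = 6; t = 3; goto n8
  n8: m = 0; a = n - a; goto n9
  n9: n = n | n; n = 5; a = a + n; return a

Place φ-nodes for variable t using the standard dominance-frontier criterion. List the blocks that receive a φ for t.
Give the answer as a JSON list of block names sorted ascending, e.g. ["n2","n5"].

idom tree: n1←n0 n2←n1 n3←n1 n4←n2 n5←n2 n6←n3 n7←n6 n8←n1 n9←n8
Dom∩ at merges:
  n1: preds {n0,n4}: {n0} ∩ {n0,n1,n2,n4} = {n0}; idom=n0
  n8: preds {n1,n2,n5,n7}: {n0,n1} ∩ {n0,n1,n2} ∩ {n0,n1,n2,n5} ∩ {n0,n1,n3,n6,n7} = {n0,n1}; idom=n1

DF derivation:
  n1←n0: walk · to n0
  n1←n4: walk n4→n2→n1 to n0
  n8←n1: walk · to n1
  n8←n2: walk n2 to n1
  n8←n5: walk n5→n2 to n1
  n8←n7: walk n7→n6→n3 to n1
  n0: DF=∅
  n1: DF={n1}
  n2: DF={n1,n8}
  n3: DF={n8}
  n4: DF={n1}
  n5: DF={n8}
  n6: DF={n8}
  n7: DF={n8}
  n8: DF=∅
  n9: DF=∅

φ for t: defs {n0,n2,n3,n7}
  DF⁺ = {n1,n8}

Answer: ["n1", "n8"]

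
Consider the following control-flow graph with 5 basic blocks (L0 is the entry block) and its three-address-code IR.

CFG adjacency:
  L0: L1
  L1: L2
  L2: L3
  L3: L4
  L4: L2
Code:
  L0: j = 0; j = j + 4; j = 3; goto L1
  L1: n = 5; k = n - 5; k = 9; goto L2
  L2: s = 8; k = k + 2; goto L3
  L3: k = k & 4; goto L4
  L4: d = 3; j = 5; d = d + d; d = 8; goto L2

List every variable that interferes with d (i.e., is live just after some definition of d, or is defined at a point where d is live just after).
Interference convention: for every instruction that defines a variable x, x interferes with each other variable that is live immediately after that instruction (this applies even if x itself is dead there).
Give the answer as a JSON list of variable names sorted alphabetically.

Answer: ["j", "k"]

Derivation:
def/use:
  L0: def={j} ue=∅
  L1: def={k,n} ue=∅
  L2: def={k,s} ue={k}
  L3: def={k} ue={k}
  L4: def={d,j} ue=∅

Backward fixpoint:
  L0 li=∅ lo=∅
  L1 li=∅ lo={k}
  L2 li={k} lo={k}
  L3 li={k} lo={k}
  L4 li={k} lo={k}

Interfere edges:
  d↔{j,k}
  j↔{d,k}
  k↔{d,j,s}
  n↔∅
  s↔{k}

N(d) = ["j", "k"]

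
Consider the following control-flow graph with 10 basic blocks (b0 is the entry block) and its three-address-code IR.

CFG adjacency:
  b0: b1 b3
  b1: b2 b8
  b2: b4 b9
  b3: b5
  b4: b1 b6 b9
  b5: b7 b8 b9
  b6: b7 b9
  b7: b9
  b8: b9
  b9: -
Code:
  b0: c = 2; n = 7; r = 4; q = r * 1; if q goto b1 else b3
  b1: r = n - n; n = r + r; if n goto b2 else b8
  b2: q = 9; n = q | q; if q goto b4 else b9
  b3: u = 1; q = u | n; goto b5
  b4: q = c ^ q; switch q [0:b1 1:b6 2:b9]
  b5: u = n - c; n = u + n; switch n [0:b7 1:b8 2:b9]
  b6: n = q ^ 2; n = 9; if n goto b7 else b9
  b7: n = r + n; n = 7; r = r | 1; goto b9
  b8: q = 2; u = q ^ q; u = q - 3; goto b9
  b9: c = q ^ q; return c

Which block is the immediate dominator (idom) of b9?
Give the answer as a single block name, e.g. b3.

Answer: b0

Analysis:
idom tree: b1←b0 b2←b1 b3←b0 b4←b2 b5←b3 b6←b4 b7←b0 b8←b0 b9←b0
Dom∩ at merges:
  b1: preds {b0,b4}: {b0} ∩ {b0,b1,b2,b4} = {b0}; idom=b0
  b7: preds {b5,b6}: {b0,b3,b5} ∩ {b0,b1,b2,b4,b6} = {b0}; idom=b0
  b8: preds {b1,b5}: {b0,b1} ∩ {b0,b3,b5} = {b0}; idom=b0
  b9: preds {b2,b4,b5,b6,b7,b8}: {b0,b1,b2} ∩ {b0,b1,b2,b4} ∩ {b0,b3,b5} ∩ {b0,b1,b2,b4,b6} ∩ {b0,b7} ∩ {b0,b8} = {b0}; idom=b0

idom(b9) = b0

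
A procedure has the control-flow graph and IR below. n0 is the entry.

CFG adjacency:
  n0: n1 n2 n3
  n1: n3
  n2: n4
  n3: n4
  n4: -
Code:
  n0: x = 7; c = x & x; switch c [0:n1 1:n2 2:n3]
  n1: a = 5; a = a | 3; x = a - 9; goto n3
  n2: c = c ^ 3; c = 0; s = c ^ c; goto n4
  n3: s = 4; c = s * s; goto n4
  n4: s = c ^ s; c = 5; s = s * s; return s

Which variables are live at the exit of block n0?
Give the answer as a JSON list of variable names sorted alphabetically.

Answer: ["c"]

Analysis:
Block summaries:
  n0: {c,x} / ∅
  n1: {a,x} / ∅
  n2: {c,s} / {c}
  n3: {c,s} / ∅
  n4: {c,s} / {c,s}

Liveness:
  n0: in=∅ out={c}
  n1: in=∅ out=∅
  n2: in={c} out={c,s}
  n3: in=∅ out={c,s}
  n4: in={c,s} out=∅

live-out(n0) = ["c"]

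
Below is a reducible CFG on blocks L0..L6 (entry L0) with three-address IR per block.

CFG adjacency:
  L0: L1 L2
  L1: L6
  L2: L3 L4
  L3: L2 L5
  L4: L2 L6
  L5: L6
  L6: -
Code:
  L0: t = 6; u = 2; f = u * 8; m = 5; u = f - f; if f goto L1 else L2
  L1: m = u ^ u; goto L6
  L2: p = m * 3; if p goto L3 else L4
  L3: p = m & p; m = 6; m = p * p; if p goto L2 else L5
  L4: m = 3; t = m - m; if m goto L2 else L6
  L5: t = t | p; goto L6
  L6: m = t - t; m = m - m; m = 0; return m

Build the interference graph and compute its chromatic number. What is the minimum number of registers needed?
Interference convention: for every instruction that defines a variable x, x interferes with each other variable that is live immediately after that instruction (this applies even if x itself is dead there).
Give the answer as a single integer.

Block summaries:
  L0 def {f,m,t,u} use ∅
  L1 def {m} use {u}
  L2 def {p} use {m}
  L3 def {m,p} use {m,p}
  L4 def {m,t} use ∅
  L5 def {t} use {p,t}
  L6 def {m} use {t}

Live sets:
  L0: in=∅ out={m,t,u}
  L1: in={t,u} out={t}
  L2: in={m,t} out={m,p,t}
  L3: in={m,p,t} out={m,p,t}
  L4: in=∅ out={m,t}
  L5: in={p,t} out={t}
  L6: in={t} out=∅

Interference:
  f↔{m,t,u}
  m↔{f,p,t,u}
  p↔{m,t}
  t↔{f,m,p,u}
  u↔{f,m,t}

Chromatic number:
  {f,m,t,u} pairwise interfere (4-clique) ⇒ χ ≥ 4
  4-colouring: r0={m}  r1={t}  r2={f,p}  r3={u}
  χ = 4

Answer: 4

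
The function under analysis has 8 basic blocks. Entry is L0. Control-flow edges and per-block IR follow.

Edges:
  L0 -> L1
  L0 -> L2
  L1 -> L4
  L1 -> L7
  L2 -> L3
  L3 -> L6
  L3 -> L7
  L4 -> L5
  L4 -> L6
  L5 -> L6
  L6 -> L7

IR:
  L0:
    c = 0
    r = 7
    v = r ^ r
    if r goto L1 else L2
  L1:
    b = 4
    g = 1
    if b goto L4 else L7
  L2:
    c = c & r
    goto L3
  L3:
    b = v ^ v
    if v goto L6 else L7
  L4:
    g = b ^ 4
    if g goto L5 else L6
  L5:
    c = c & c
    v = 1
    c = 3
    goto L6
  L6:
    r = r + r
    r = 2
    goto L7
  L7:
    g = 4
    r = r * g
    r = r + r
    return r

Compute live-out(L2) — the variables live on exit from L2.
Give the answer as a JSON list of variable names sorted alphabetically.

Block summaries:
  L0 def {c,r,v} use ∅
  L1 def {b,g} use ∅
  L2 def {c} use {c,r}
  L3 def {b} use {v}
  L4 def {g} use {b}
  L5 def {c,v} use {c}
  L6 def {r} use {r}
  L7 def {g,r} use {r}

Live sets:
  L0: in=∅ out={c,r,v}
  L1: in={c,r} out={b,c,r}
  L2: in={c,r,v} out={r,v}
  L3: in={r,v} out={r}
  L4: in={b,c,r} out={c,r}
  L5: in={c,r} out={r}
  L6: in={r} out={r}
  L7: in={r} out=∅

live-out(L2) = ["r", "v"]

Answer: ["r", "v"]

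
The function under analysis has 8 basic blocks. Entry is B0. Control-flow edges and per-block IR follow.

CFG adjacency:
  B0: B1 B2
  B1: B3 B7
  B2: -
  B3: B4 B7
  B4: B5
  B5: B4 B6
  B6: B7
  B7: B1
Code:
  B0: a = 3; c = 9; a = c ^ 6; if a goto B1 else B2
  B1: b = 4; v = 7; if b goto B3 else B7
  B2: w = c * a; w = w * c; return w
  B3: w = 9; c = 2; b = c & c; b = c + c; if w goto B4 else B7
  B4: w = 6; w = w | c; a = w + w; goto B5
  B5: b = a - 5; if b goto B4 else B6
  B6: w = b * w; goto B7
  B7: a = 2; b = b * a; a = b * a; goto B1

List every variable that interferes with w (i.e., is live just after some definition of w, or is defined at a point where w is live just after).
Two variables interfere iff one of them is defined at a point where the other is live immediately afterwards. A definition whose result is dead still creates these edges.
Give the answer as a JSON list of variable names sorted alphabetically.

Answer: ["a", "b", "c"]

Working:
Per-block:
  B0: {a,c} / ∅
  B1: {b,v} / ∅
  B2: {w} / {a,c}
  B3: {b,c,w} / ∅
  B4: {a,w} / {c}
  B5: {b} / {a}
  B6: {w} / {b,w}
  B7: {a,b} / {b}

Live sets:
  B0: in=∅ out={a,c}
  B1: in=∅ out={b}
  B2: in={a,c} out=∅
  B3: in=∅ out={b,c}
  B4: in={c} out={a,c,w}
  B5: in={a,c,w} out={b,c,w}
  B6: in={b,w} out={b}
  B7: in={b} out=∅

Conflict graph:
  a: {b,c,w}
  b: {a,c,v,w}
  c: {a,b,w}
  v: {b}
  w: {a,b,c}

N(w) = ["a", "b", "c"]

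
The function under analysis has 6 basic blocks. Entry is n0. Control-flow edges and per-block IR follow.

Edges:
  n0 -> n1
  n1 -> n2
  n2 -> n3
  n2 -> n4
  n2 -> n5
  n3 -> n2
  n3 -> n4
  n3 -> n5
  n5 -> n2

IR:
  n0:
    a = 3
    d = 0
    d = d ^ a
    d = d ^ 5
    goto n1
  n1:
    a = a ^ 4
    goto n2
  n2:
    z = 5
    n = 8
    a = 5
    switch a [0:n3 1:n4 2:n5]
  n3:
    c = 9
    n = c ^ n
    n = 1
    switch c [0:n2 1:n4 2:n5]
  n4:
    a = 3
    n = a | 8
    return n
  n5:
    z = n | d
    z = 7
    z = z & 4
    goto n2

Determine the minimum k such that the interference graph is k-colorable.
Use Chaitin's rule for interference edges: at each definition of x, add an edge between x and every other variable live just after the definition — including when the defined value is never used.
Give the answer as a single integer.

Answer: 3

Working:
Per-block:
  n0: def={a,d} ue=∅
  n1: def={a} ue={a}
  n2: def={a,n,z} ue=∅
  n3: def={c,n} ue={n}
  n4: def={a,n} ue=∅
  n5: def={z} ue={d,n}

Backward fixpoint:
  n0 li=∅ lo={a,d}
  n1 li={a,d} lo={d}
  n2 li={d} lo={d,n}
  n3 li={d,n} lo={d,n}
  n4 li=∅ lo=∅
  n5 li={d,n} lo={d}

Interfere edges:
  a↔{d,n}
  c↔{d,n}
  d↔{a,c,n,z}
  n↔{a,c,d}
  z↔{d}

Registers:
  {a,d,n} pairwise interfere (3-clique) ⇒ χ ≥ 3
  assign a→c2 c→c2 d→c0 n→c1 z→c1 — no edge inside a register ⇒ χ ≤ 3
  χ = 3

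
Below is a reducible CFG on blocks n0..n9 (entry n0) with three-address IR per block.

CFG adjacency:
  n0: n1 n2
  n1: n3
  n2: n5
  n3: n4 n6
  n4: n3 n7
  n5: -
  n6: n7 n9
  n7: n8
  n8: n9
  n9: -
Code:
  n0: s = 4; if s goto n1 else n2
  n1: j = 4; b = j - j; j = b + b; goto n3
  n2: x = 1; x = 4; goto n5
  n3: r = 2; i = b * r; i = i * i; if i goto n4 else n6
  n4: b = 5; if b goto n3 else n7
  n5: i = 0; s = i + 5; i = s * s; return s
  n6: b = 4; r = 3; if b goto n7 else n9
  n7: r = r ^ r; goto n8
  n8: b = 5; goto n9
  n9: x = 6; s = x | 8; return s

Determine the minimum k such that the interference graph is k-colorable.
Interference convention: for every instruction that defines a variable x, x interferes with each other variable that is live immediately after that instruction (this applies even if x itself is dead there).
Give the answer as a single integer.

Per-block:
  n0 def {s} use ∅
  n1 def {b,j} use ∅
  n2 def {x} use ∅
  n3 def {i,r} use {b}
  n4 def {b} use ∅
  n5 def {i,s} use ∅
  n6 def {b,r} use ∅
  n7 def {r} use {r}
  n8 def {b} use ∅
  n9 def {s,x} use ∅

Liveness:
  n0: in=∅ out=∅
  n1: in=∅ out={b}
  n2: in=∅ out=∅
  n3: in={b} out={r}
  n4: in={r} out={b,r}
  n5: in=∅ out=∅
  n6: in=∅ out={r}
  n7: in={r} out=∅
  n8: in=∅ out=∅
  n9: in=∅ out=∅

Conflict graph:
  b↔{j,r}
  i↔{r,s}
  j↔{b}
  r↔{b,i}
  s↔{i}
  x↔∅

Registers:
  {b,j} pairwise interfere (2-clique) ⇒ χ ≥ 2
  assign b→R0 i→R0 j→R1 r→R1 s→R1 x→R0 — no edge inside a register ⇒ χ ≤ 2
  χ = 2

Answer: 2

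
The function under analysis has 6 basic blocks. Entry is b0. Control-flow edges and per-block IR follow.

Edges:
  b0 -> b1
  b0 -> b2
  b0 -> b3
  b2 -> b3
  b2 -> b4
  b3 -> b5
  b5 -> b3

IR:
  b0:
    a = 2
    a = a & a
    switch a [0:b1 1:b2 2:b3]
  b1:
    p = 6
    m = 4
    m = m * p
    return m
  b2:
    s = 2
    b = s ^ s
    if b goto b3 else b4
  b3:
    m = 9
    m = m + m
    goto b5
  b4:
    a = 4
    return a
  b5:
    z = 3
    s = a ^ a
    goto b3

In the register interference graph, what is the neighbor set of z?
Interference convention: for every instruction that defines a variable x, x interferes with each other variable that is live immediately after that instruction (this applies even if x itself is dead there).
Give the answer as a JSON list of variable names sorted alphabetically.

Per-block:
  b0: {a} / ∅
  b1: {m,p} / ∅
  b2: {b,s} / ∅
  b3: {m} / ∅
  b4: {a} / ∅
  b5: {s,z} / {a}

Backward fixpoint:
  live b0: ∅→{a}
  live b1: ∅→∅
  live b2: {a}→{a}
  live b3: {a}→{a}
  live b4: ∅→∅
  live b5: {a}→{a}

Interference:
  a↔{b,m,s,z}
  b↔{a}
  m↔{a,p}
  p↔{m}
  s↔{a}
  z↔{a}

N(z) = ["a"]

Answer: ["a"]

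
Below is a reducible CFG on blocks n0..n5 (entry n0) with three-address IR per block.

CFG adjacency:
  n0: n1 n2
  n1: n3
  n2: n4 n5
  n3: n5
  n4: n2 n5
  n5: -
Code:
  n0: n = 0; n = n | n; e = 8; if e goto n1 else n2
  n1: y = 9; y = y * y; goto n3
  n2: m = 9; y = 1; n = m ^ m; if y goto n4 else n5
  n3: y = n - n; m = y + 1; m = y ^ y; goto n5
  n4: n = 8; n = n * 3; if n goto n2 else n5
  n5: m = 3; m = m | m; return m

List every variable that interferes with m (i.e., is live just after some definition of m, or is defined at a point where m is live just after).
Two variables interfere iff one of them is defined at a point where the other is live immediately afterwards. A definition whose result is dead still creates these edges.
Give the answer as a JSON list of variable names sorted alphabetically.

Answer: ["y"]

Derivation:
Block summaries:
  n0 def {e,n} use ∅
  n1 def {y} use ∅
  n2 def {m,n,y} use ∅
  n3 def {m,y} use {n}
  n4 def {n} use ∅
  n5 def {m} use ∅

Backward fixpoint:
  n0 li=∅ lo={n}
  n1 li={n} lo={n}
  n2 li=∅ lo=∅
  n3 li={n} lo=∅
  n4 li=∅ lo=∅
  n5 li=∅ lo=∅

Interference:
  e: {n}
  m: {y}
  n: {e,y}
  y: {m,n}

N(m) = ["y"]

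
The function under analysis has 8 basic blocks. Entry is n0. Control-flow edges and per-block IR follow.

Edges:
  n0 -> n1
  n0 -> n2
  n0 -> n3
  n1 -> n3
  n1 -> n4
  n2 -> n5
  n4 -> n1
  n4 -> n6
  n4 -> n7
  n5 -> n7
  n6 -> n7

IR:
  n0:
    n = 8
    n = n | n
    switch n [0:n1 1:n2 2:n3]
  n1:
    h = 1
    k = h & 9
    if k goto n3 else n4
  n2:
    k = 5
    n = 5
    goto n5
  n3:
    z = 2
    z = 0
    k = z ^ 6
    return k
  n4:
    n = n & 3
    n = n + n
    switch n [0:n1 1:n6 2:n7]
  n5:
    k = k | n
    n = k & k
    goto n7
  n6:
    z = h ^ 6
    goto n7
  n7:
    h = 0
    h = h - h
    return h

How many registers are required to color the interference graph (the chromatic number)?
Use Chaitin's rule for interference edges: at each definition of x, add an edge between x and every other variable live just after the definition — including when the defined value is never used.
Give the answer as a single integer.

Per-block:
  n0: {n} / ∅
  n1: {h,k} / ∅
  n2: {k,n} / ∅
  n3: {k,z} / ∅
  n4: {n} / {n}
  n5: {k,n} / {k,n}
  n6: {z} / {h}
  n7: {h} / ∅

Backward fixpoint:
  n0 li=∅ lo={n}
  n1 li={n} lo={h,n}
  n2 li=∅ lo={k,n}
  n3 li=∅ lo=∅
  n4 li={h,n} lo={h,n}
  n5 li={k,n} lo=∅
  n6 li={h} lo=∅
  n7 li=∅ lo=∅

Conflict graph:
  h — {k,n}
  k — {h,n}
  n — {h,k}
  z — ∅

Registers:
  lower bound: {h,k,n} mutually conflict ⇒ χ ≥ 3
  assign h→c0 k→c1 n→c2 z→c0 — no edge inside a register ⇒ χ ≤ 3
  χ = 3

Answer: 3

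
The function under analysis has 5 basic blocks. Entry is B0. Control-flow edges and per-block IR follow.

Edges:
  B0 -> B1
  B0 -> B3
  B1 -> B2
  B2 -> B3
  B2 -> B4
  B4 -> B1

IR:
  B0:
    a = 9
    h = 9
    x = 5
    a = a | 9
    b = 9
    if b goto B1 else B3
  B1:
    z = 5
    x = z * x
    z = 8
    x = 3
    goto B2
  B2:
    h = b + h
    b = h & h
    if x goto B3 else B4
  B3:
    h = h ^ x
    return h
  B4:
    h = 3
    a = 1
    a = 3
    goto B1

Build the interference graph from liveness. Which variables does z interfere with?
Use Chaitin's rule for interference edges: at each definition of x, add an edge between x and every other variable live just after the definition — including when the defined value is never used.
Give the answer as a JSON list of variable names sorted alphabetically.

Answer: ["b", "h", "x"]

Analysis:
Block summaries:
  B0: def={a,b,h,x} ue=∅
  B1: def={x,z} ue={x}
  B2: def={b,h} ue={b,h,x}
  B3: def={h} ue={h,x}
  B4: def={a,h} ue=∅

Liveness:
  B0: in=∅ out={b,h,x}
  B1: in={b,h,x} out={b,h,x}
  B2: in={b,h,x} out={b,h,x}
  B3: in={h,x} out=∅
  B4: in={b,x} out={b,h,x}

Conflict graph:
  a — {b,h,x}
  b — {a,h,x,z}
  h — {a,b,x,z}
  x — {a,b,h,z}
  z — {b,h,x}

N(z) = ["b", "h", "x"]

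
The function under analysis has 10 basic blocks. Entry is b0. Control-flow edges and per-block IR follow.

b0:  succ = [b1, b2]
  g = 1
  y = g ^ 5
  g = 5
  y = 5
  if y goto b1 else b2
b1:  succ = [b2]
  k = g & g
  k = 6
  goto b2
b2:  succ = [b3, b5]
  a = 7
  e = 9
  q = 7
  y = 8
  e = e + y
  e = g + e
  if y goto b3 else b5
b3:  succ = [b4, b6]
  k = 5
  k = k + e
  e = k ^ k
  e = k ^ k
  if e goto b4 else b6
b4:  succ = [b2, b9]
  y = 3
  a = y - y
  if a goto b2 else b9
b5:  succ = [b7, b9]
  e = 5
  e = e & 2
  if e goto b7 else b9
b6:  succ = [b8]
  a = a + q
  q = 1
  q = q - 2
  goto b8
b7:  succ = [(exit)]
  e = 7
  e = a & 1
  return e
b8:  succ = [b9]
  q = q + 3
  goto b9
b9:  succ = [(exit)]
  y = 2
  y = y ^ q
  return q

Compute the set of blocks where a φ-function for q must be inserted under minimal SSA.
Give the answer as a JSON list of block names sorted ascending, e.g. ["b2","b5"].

Answer: ["b2", "b9"]

Analysis:
idom tree: b1←b0 b2←b0 b3←b2 b4←b3 b5←b2 b6←b3 b7←b5 b8←b6 b9←b2
Dom∩ at merges:
  b2: preds {b0,b1,b4}: {b0} ∩ {b0,b1} ∩ {b0,b2,b3,b4} = {b0}; idom=b0
  b9: preds {b4,b5,b8}: {b0,b2,b3,b4} ∩ {b0,b2,b5} ∩ {b0,b2,b3,b6,b8} = {b0,b2}; idom=b2

DF derivation:
  join b2 pred b0: · stop@b0
  join b2 pred b1: b1 stop@b0
  join b2 pred b4: b4→b3→b2 stop@b0
  join b9 pred b4: b4→b3 stop@b2
  join b9 pred b5: b5 stop@b2
  join b9 pred b8: b8→b6→b3 stop@b2
  b0 → ∅
  b1 → {b2}
  b2 → {b2}
  b3 → {b2,b9}
  b4 → {b2,b9}
  b5 → {b9}
  b6 → {b9}
  b7 → ∅
  b8 → {b9}
  b9 → ∅

φ for q: defs {b2,b6,b8}
  DF⁺ = {b2,b9}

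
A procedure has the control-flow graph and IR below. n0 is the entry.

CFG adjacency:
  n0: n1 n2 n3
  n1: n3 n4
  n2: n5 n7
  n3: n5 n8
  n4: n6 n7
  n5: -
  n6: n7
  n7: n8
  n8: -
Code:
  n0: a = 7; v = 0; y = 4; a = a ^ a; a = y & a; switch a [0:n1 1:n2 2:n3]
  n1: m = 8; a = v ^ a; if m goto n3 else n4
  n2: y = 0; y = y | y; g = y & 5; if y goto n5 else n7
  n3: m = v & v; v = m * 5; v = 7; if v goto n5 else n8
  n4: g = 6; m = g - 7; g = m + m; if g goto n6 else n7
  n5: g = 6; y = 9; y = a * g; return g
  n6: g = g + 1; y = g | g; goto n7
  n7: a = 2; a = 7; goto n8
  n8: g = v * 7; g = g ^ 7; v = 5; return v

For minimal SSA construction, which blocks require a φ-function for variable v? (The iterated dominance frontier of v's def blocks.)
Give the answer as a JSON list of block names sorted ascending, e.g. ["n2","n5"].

idom tree: n1←n0 n2←n0 n3←n0 n4←n1 n5←n0 n6←n4 n7←n0 n8←n0
Dom∩ at merges:
  n3: preds {n0,n1}: {n0} ∩ {n0,n1} = {n0}; idom=n0
  n5: preds {n2,n3}: {n0,n2} ∩ {n0,n3} = {n0}; idom=n0
  n7: preds {n2,n4,n6}: {n0,n2} ∩ {n0,n1,n4} ∩ {n0,n1,n4,n6} = {n0}; idom=n0
  n8: preds {n3,n7}: {n0,n3} ∩ {n0,n7} = {n0}; idom=n0

DF derivation:
  n3←n0: walk · to n0
  n3←n1: walk n1 to n0
  n5←n2: walk n2 to n0
  n5←n3: walk n3 to n0
  n7←n2: walk n2 to n0
  n7←n4: walk n4→n1 to n0
  n7←n6: walk n6→n4→n1 to n0
  n8←n3: walk n3 to n0
  n8←n7: walk n7 to n0
  DF(n0)=∅
  DF(n1)={n3,n7}
  DF(n2)={n5,n7}
  DF(n3)={n5,n8}
  DF(n4)={n7}
  DF(n5)=∅
  DF(n6)={n7}
  DF(n7)={n8}
  DF(n8)=∅

φ for v: defs {n0,n3,n8}
  DF⁺ = {n5,n8}

Answer: ["n5", "n8"]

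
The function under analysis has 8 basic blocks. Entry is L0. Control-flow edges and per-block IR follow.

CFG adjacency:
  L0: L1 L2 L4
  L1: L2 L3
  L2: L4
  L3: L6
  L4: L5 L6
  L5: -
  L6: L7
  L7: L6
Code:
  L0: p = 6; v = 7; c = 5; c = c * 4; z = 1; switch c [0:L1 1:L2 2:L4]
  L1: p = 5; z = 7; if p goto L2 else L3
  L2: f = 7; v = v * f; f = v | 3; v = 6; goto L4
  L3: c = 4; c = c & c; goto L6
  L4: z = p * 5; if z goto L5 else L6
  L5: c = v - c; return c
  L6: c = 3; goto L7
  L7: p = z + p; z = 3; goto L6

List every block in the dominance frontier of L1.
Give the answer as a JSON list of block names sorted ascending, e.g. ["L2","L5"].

idom tree: L1←L0 L2←L0 L3←L1 L4←L0 L5←L4 L6←L0 L7←L6
Dom∩ at merges:
  L2: preds {L0,L1}: {L0} ∩ {L0,L1} = {L0}; idom=L0
  L4: preds {L0,L2}: {L0} ∩ {L0,L2} = {L0}; idom=L0
  L6: preds {L3,L4,L7}: {L0,L1,L3} ∩ {L0,L4} ∩ {L0,L6,L7} = {L0}; idom=L0

DF derivation:
  join L2 pred L0: · stop@L0
  join L2 pred L1: L1 stop@L0
  join L4 pred L0: · stop@L0
  join L4 pred L2: L2 stop@L0
  join L6 pred L3: L3→L1 stop@L0
  join L6 pred L4: L4 stop@L0
  join L6 pred L7: L7→L6 stop@L0
  L0 → ∅
  L1 → {L2,L6}
  L2 → {L4}
  L3 → {L6}
  L4 → {L6}
  L5 → ∅
  L6 → {L6}
  L7 → {L6}

DF(L1) = ["L2", "L6"]

Answer: ["L2", "L6"]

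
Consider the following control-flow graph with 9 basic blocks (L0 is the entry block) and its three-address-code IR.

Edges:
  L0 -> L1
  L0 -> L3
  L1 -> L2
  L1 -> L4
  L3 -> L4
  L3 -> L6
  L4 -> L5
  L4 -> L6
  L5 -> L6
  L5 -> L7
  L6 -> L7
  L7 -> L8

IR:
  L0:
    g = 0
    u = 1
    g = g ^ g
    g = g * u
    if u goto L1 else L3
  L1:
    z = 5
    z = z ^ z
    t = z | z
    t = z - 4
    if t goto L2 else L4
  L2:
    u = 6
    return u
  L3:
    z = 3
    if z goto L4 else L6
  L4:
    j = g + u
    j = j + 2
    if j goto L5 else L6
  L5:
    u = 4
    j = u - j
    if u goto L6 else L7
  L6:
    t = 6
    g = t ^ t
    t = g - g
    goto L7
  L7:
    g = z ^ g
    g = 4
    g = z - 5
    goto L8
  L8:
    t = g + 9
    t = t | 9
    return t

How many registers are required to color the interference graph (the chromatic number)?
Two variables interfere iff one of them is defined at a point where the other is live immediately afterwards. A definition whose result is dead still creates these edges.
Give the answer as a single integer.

Answer: 4

Derivation:
Block summaries:
  L0: def={g,u} ue=∅
  L1: def={t,z} ue=∅
  L2: def={u} ue=∅
  L3: def={z} ue=∅
  L4: def={j} ue={g,u}
  L5: def={j,u} ue={j}
  L6: def={g,t} ue=∅
  L7: def={g} ue={g,z}
  L8: def={t} ue={g}

Live sets:
  live L0: ∅→{g,u}
  live L1: {g,u}→{g,u,z}
  live L2: ∅→∅
  live L3: {g,u}→{g,u,z}
  live L4: {g,u,z}→{g,j,z}
  live L5: {g,j,z}→{g,z}
  live L6: {z}→{g,z}
  live L7: {g,z}→{g}
  live L8: {g}→∅

Interfere edges:
  g↔{j,t,u,z}
  j↔{g,u,z}
  t↔{g,u,z}
  u↔{g,j,t,z}
  z↔{g,j,t,u}

Chromatic number:
  {g,j,u,z} pairwise interfere (4-clique) ⇒ χ ≥ 4
  4-colouring: r0={g}  r1={u}  r2={z}  r3={j,t}
  χ = 4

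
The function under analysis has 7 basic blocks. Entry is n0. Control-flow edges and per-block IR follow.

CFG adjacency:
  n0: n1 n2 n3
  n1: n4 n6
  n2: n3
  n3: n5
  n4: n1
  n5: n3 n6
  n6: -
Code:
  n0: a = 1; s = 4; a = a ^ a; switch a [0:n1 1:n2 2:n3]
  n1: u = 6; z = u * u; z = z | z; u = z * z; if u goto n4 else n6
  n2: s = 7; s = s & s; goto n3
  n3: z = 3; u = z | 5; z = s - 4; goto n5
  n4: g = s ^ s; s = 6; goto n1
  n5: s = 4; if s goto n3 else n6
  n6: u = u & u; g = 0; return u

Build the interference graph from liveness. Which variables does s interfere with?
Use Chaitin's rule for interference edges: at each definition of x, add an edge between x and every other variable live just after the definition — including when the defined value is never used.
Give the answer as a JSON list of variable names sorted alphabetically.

Per-block:
  n0: def={a,s} ue=∅
  n1: def={u,z} ue=∅
  n2: def={s} ue=∅
  n3: def={u,z} ue={s}
  n4: def={g,s} ue={s}
  n5: def={s} ue=∅
  n6: def={g,u} ue={u}

Live sets:
  n0 li=∅ lo={s}
  n1 li={s} lo={s,u}
  n2 li=∅ lo={s}
  n3 li={s} lo={u}
  n4 li={s} lo={s}
  n5 li={u} lo={s,u}
  n6 li={u} lo=∅

Interference:
  a — {s}
  g — {u}
  s — {a,u,z}
  u — {g,s,z}
  z — {s,u}

N(s) = ["a", "u", "z"]

Answer: ["a", "u", "z"]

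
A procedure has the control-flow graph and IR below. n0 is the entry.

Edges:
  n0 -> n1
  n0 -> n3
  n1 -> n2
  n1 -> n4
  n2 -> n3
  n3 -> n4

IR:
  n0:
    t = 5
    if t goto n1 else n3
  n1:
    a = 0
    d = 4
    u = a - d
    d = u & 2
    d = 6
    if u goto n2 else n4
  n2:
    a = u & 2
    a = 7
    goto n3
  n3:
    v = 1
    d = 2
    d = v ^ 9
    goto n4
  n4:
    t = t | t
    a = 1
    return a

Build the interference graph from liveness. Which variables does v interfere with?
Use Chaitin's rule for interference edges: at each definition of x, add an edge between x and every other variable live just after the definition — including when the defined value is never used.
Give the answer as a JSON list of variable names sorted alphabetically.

def/use:
  n0: {t} / ∅
  n1: {a,d,u} / ∅
  n2: {a} / {u}
  n3: {d,v} / ∅
  n4: {a,t} / {t}

Live sets:
  n0 li=∅ lo={t}
  n1 li={t} lo={t,u}
  n2 li={t,u} lo={t}
  n3 li={t} lo={t}
  n4 li={t} lo=∅

Conflict graph:
  a — {d,t}
  d — {a,t,u,v}
  t — {a,d,u,v}
  u — {d,t}
  v — {d,t}

N(v) = ["d", "t"]

Answer: ["d", "t"]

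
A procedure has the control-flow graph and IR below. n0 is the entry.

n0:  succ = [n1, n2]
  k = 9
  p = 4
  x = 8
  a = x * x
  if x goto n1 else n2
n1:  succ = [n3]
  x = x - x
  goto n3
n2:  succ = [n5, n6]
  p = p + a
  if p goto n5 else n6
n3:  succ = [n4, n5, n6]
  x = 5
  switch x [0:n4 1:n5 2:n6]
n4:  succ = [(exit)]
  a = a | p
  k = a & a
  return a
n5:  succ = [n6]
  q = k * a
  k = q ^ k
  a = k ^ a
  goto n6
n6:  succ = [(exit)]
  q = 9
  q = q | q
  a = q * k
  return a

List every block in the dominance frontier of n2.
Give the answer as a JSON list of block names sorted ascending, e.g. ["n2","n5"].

idom tree: n1←n0 n2←n0 n3←n1 n4←n3 n5←n0 n6←n0
Join-block Dom:
  n5: preds {n2,n3}: {n0,n2} ∩ {n0,n1,n3} = {n0}; idom=n0
  n6: preds {n2,n3,n5}: {n0,n2} ∩ {n0,n1,n3} ∩ {n0,n5} = {n0}; idom=n0

DF walk-up:
  join n5 pred n2: n2 stop@n0
  join n5 pred n3: n3→n1 stop@n0
  join n6 pred n2: n2 stop@n0
  join n6 pred n3: n3→n1 stop@n0
  join n6 pred n5: n5 stop@n0
  n0 → ∅
  n1 → {n5,n6}
  n2 → {n5,n6}
  n3 → {n5,n6}
  n4 → ∅
  n5 → {n6}
  n6 → ∅

DF(n2) = ["n5", "n6"]

Answer: ["n5", "n6"]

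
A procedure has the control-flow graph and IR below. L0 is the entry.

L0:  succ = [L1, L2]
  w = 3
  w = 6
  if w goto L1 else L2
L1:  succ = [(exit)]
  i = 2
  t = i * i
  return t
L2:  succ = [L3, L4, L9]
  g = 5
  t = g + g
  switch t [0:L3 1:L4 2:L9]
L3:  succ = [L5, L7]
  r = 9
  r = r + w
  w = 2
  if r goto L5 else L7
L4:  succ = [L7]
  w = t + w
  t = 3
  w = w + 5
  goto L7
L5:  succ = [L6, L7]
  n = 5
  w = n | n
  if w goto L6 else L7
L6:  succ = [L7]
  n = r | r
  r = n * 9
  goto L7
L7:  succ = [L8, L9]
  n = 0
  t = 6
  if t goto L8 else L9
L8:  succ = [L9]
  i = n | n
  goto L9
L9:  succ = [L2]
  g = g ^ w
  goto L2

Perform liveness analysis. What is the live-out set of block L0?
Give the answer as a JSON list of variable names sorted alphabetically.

def/use:
  L0: {w} / ∅
  L1: {i,t} / ∅
  L2: {g,t} / ∅
  L3: {r,w} / {w}
  L4: {t,w} / {t,w}
  L5: {n,w} / ∅
  L6: {n,r} / {r}
  L7: {n,t} / ∅
  L8: {i} / {n}
  L9: {g} / {g,w}

Backward fixpoint:
  live L0: ∅→{w}
  live L1: ∅→∅
  live L2: {w}→{g,t,w}
  live L3: {g,w}→{g,r,w}
  live L4: {g,t,w}→{g,w}
  live L5: {g,r}→{g,r,w}
  live L6: {g,r,w}→{g,w}
  live L7: {g,w}→{g,n,w}
  live L8: {g,n,w}→{g,w}
  live L9: {g,w}→{w}

live-out(L0) = ["w"]

Answer: ["w"]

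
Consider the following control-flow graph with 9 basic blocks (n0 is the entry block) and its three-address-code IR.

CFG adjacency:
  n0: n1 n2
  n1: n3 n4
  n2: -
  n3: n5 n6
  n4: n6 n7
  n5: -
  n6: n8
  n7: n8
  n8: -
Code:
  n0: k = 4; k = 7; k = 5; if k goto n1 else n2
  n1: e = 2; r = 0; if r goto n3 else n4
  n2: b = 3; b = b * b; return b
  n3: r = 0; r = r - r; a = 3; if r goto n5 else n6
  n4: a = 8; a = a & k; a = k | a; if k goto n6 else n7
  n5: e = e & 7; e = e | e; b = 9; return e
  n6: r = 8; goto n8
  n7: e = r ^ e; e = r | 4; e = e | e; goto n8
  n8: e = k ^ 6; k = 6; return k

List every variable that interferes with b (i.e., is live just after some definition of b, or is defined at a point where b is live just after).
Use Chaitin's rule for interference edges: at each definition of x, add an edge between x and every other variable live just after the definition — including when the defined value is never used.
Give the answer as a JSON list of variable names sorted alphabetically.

Per-block:
  n0 def {k} use ∅
  n1 def {e,r} use ∅
  n2 def {b} use ∅
  n3 def {a,r} use ∅
  n4 def {a} use {k}
  n5 def {b,e} use {e}
  n6 def {r} use ∅
  n7 def {e} use {e,r}
  n8 def {e,k} use {k}

Backward fixpoint:
  n0: in=∅ out={k}
  n1: in={k} out={e,k,r}
  n2: in=∅ out=∅
  n3: in={e,k} out={e,k}
  n4: in={e,k,r} out={e,k,r}
  n5: in={e} out=∅
  n6: in={k} out={k}
  n7: in={e,k,r} out={k}
  n8: in={k} out=∅

Interfere edges:
  a — {e,k,r}
  b — {e}
  e — {a,b,k,r}
  k — {a,e,r}
  r — {a,e,k}

N(b) = ["e"]

Answer: ["e"]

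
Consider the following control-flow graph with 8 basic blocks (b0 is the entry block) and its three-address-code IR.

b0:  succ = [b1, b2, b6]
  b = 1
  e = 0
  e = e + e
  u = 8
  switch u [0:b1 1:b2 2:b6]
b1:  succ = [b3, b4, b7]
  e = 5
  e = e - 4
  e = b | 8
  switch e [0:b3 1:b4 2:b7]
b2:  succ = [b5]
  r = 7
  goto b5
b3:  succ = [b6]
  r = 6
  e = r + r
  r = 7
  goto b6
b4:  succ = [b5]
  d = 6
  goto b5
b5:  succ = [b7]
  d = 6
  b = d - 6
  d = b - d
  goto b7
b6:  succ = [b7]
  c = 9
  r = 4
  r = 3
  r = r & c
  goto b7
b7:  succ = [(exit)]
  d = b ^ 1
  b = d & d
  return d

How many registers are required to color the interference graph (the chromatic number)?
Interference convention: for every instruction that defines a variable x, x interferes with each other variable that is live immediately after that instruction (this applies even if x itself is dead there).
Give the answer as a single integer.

Answer: 3

Analysis:
Per-block:
  b0 def {b,e,u} use ∅
  b1 def {e} use {b}
  b2 def {r} use ∅
  b3 def {e,r} use ∅
  b4 def {d} use ∅
  b5 def {b,d} use ∅
  b6 def {c,r} use ∅
  b7 def {b,d} use {b}

Backward fixpoint:
  live b0: ∅→{b}
  live b1: {b}→{b}
  live b2: ∅→∅
  live b3: {b}→{b}
  live b4: ∅→∅
  live b5: ∅→{b}
  live b6: {b}→{b}
  live b7: {b}→∅

Interfere edges:
  b↔{c,d,e,r,u}
  c↔{b,r}
  d↔{b}
  e↔{b}
  r↔{b,c}
  u↔{b}

Colouring:
  clique {b,c,r} ⇒ need ≥ 3
  3-colouring: c0={b}  c1={c,d,e,u}  c2={r}
  χ = 3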